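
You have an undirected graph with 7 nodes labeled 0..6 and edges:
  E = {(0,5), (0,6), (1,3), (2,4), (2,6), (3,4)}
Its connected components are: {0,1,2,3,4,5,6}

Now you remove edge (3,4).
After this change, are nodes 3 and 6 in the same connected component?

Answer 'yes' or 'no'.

Answer: no

Derivation:
Initial components: {0,1,2,3,4,5,6}
Removing edge (3,4): it was a bridge — component count 1 -> 2.
New components: {0,2,4,5,6} {1,3}
Are 3 and 6 in the same component? no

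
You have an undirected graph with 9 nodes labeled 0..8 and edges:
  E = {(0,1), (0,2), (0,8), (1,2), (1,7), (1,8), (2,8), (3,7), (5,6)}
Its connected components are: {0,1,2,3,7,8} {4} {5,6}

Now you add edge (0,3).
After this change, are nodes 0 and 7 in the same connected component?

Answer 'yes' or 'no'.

Initial components: {0,1,2,3,7,8} {4} {5,6}
Adding edge (0,3): both already in same component {0,1,2,3,7,8}. No change.
New components: {0,1,2,3,7,8} {4} {5,6}
Are 0 and 7 in the same component? yes

Answer: yes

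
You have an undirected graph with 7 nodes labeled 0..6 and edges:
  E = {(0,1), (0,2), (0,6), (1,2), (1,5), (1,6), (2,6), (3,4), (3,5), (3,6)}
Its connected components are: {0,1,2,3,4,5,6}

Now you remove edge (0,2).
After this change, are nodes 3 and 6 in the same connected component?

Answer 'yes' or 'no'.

Answer: yes

Derivation:
Initial components: {0,1,2,3,4,5,6}
Removing edge (0,2): not a bridge — component count unchanged at 1.
New components: {0,1,2,3,4,5,6}
Are 3 and 6 in the same component? yes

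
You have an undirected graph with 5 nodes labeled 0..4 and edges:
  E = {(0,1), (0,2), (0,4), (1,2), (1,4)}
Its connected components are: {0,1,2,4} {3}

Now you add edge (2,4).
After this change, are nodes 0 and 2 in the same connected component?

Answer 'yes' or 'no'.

Initial components: {0,1,2,4} {3}
Adding edge (2,4): both already in same component {0,1,2,4}. No change.
New components: {0,1,2,4} {3}
Are 0 and 2 in the same component? yes

Answer: yes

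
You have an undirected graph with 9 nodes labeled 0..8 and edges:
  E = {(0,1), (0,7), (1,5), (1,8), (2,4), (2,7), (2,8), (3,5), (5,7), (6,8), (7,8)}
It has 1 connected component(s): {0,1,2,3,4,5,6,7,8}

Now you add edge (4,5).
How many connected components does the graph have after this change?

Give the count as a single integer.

Initial component count: 1
Add (4,5): endpoints already in same component. Count unchanged: 1.
New component count: 1

Answer: 1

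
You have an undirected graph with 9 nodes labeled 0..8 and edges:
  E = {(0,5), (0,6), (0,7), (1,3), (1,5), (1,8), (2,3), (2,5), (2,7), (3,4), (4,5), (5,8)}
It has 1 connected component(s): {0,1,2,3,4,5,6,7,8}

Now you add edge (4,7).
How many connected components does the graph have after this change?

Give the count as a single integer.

Answer: 1

Derivation:
Initial component count: 1
Add (4,7): endpoints already in same component. Count unchanged: 1.
New component count: 1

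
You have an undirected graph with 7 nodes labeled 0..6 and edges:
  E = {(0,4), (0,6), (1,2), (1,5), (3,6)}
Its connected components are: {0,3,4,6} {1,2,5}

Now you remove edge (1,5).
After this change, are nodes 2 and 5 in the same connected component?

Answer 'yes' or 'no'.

Initial components: {0,3,4,6} {1,2,5}
Removing edge (1,5): it was a bridge — component count 2 -> 3.
New components: {0,3,4,6} {1,2} {5}
Are 2 and 5 in the same component? no

Answer: no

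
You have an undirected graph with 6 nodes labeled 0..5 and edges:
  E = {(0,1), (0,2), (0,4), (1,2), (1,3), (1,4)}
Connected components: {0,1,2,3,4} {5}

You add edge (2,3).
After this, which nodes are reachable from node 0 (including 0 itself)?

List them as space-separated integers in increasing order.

Answer: 0 1 2 3 4

Derivation:
Before: nodes reachable from 0: {0,1,2,3,4}
Adding (2,3): both endpoints already in same component. Reachability from 0 unchanged.
After: nodes reachable from 0: {0,1,2,3,4}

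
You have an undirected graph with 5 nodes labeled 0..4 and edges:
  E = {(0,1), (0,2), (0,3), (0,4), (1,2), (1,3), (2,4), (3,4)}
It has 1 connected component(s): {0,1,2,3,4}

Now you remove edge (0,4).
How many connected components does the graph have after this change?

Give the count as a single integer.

Initial component count: 1
Remove (0,4): not a bridge. Count unchanged: 1.
  After removal, components: {0,1,2,3,4}
New component count: 1

Answer: 1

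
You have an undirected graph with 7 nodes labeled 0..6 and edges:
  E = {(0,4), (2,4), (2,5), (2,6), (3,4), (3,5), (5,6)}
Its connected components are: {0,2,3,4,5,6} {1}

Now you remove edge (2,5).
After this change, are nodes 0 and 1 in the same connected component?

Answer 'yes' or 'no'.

Initial components: {0,2,3,4,5,6} {1}
Removing edge (2,5): not a bridge — component count unchanged at 2.
New components: {0,2,3,4,5,6} {1}
Are 0 and 1 in the same component? no

Answer: no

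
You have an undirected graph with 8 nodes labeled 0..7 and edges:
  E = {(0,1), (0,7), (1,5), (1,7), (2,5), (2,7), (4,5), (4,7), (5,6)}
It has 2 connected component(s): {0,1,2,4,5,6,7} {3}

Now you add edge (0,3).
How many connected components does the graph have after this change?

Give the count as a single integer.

Answer: 1

Derivation:
Initial component count: 2
Add (0,3): merges two components. Count decreases: 2 -> 1.
New component count: 1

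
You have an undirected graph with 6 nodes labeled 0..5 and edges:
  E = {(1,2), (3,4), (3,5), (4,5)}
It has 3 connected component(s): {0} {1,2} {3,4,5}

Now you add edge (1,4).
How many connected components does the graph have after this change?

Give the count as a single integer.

Initial component count: 3
Add (1,4): merges two components. Count decreases: 3 -> 2.
New component count: 2

Answer: 2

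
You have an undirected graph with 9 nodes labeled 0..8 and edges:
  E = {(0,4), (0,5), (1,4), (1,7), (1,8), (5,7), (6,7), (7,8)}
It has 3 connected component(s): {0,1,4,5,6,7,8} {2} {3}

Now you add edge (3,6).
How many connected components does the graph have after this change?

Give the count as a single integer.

Initial component count: 3
Add (3,6): merges two components. Count decreases: 3 -> 2.
New component count: 2

Answer: 2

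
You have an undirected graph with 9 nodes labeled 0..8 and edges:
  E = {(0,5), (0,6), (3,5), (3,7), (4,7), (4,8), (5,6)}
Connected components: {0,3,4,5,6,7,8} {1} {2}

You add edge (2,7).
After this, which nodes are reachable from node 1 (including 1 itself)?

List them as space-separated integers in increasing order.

Answer: 1

Derivation:
Before: nodes reachable from 1: {1}
Adding (2,7): merges two components, but neither contains 1. Reachability from 1 unchanged.
After: nodes reachable from 1: {1}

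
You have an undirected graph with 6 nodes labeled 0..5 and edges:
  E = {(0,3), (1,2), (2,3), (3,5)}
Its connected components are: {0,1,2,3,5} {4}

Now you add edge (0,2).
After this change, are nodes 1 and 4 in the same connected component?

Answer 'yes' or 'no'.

Answer: no

Derivation:
Initial components: {0,1,2,3,5} {4}
Adding edge (0,2): both already in same component {0,1,2,3,5}. No change.
New components: {0,1,2,3,5} {4}
Are 1 and 4 in the same component? no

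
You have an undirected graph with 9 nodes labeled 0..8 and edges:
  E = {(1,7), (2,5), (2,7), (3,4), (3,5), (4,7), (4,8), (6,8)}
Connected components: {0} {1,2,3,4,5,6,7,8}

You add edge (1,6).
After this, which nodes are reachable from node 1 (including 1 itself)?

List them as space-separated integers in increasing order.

Before: nodes reachable from 1: {1,2,3,4,5,6,7,8}
Adding (1,6): both endpoints already in same component. Reachability from 1 unchanged.
After: nodes reachable from 1: {1,2,3,4,5,6,7,8}

Answer: 1 2 3 4 5 6 7 8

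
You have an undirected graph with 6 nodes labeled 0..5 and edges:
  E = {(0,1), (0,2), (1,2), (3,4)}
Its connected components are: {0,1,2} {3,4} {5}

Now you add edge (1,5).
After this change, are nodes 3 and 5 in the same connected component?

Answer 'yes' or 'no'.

Answer: no

Derivation:
Initial components: {0,1,2} {3,4} {5}
Adding edge (1,5): merges {0,1,2} and {5}.
New components: {0,1,2,5} {3,4}
Are 3 and 5 in the same component? no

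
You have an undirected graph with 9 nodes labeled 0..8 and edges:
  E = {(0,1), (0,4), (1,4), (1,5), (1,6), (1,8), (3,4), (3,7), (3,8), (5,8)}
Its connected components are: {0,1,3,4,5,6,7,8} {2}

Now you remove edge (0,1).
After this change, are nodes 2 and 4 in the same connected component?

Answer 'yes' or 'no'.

Answer: no

Derivation:
Initial components: {0,1,3,4,5,6,7,8} {2}
Removing edge (0,1): not a bridge — component count unchanged at 2.
New components: {0,1,3,4,5,6,7,8} {2}
Are 2 and 4 in the same component? no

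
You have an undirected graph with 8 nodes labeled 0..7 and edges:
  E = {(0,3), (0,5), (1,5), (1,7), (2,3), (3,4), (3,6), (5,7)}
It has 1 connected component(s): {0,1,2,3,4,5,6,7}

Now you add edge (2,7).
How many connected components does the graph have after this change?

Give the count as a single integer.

Answer: 1

Derivation:
Initial component count: 1
Add (2,7): endpoints already in same component. Count unchanged: 1.
New component count: 1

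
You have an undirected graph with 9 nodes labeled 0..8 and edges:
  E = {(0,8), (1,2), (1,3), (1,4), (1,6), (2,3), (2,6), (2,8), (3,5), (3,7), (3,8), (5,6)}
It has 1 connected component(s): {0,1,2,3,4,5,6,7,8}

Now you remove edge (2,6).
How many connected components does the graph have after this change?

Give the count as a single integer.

Answer: 1

Derivation:
Initial component count: 1
Remove (2,6): not a bridge. Count unchanged: 1.
  After removal, components: {0,1,2,3,4,5,6,7,8}
New component count: 1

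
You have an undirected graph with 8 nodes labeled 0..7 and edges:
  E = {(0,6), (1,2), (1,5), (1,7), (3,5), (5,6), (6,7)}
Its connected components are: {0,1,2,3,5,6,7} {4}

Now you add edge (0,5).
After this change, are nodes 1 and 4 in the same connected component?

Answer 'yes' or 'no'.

Answer: no

Derivation:
Initial components: {0,1,2,3,5,6,7} {4}
Adding edge (0,5): both already in same component {0,1,2,3,5,6,7}. No change.
New components: {0,1,2,3,5,6,7} {4}
Are 1 and 4 in the same component? no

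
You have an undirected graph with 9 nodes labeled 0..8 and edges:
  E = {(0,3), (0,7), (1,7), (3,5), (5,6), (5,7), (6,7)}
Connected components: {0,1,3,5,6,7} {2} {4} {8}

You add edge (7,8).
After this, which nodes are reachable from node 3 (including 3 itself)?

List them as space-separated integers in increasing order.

Answer: 0 1 3 5 6 7 8

Derivation:
Before: nodes reachable from 3: {0,1,3,5,6,7}
Adding (7,8): merges 3's component with another. Reachability grows.
After: nodes reachable from 3: {0,1,3,5,6,7,8}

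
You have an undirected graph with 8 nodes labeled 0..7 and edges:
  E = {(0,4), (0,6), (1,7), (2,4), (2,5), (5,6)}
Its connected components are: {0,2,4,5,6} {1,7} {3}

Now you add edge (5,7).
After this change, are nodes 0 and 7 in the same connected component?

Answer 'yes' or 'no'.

Initial components: {0,2,4,5,6} {1,7} {3}
Adding edge (5,7): merges {0,2,4,5,6} and {1,7}.
New components: {0,1,2,4,5,6,7} {3}
Are 0 and 7 in the same component? yes

Answer: yes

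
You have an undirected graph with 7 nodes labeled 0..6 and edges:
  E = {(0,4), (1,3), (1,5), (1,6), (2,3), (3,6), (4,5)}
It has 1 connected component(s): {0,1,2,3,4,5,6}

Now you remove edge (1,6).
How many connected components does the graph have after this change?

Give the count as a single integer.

Initial component count: 1
Remove (1,6): not a bridge. Count unchanged: 1.
  After removal, components: {0,1,2,3,4,5,6}
New component count: 1

Answer: 1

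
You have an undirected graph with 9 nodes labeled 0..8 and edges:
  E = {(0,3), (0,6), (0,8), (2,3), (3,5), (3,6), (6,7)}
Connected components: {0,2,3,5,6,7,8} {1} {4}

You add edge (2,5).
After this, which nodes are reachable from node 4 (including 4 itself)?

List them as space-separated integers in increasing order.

Answer: 4

Derivation:
Before: nodes reachable from 4: {4}
Adding (2,5): both endpoints already in same component. Reachability from 4 unchanged.
After: nodes reachable from 4: {4}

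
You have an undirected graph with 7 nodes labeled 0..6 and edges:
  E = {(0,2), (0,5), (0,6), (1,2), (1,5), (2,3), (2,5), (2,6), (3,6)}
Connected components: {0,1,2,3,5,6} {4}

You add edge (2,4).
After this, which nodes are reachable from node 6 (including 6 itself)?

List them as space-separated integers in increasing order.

Before: nodes reachable from 6: {0,1,2,3,5,6}
Adding (2,4): merges 6's component with another. Reachability grows.
After: nodes reachable from 6: {0,1,2,3,4,5,6}

Answer: 0 1 2 3 4 5 6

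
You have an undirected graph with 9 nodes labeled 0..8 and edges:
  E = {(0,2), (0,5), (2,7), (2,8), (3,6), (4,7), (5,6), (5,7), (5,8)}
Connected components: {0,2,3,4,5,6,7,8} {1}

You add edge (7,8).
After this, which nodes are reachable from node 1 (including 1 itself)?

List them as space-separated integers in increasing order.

Answer: 1

Derivation:
Before: nodes reachable from 1: {1}
Adding (7,8): both endpoints already in same component. Reachability from 1 unchanged.
After: nodes reachable from 1: {1}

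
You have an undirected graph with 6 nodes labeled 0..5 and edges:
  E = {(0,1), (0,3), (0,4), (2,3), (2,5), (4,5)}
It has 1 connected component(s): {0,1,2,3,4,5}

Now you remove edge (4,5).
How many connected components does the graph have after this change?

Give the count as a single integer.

Answer: 1

Derivation:
Initial component count: 1
Remove (4,5): not a bridge. Count unchanged: 1.
  After removal, components: {0,1,2,3,4,5}
New component count: 1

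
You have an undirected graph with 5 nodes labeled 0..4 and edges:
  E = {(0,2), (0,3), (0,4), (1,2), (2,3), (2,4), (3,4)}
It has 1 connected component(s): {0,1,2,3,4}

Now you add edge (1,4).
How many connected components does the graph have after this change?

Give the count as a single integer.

Answer: 1

Derivation:
Initial component count: 1
Add (1,4): endpoints already in same component. Count unchanged: 1.
New component count: 1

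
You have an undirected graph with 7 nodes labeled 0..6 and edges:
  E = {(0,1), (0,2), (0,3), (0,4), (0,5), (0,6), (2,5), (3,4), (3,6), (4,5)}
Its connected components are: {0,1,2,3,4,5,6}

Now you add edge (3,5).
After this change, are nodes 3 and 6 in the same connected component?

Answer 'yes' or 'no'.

Initial components: {0,1,2,3,4,5,6}
Adding edge (3,5): both already in same component {0,1,2,3,4,5,6}. No change.
New components: {0,1,2,3,4,5,6}
Are 3 and 6 in the same component? yes

Answer: yes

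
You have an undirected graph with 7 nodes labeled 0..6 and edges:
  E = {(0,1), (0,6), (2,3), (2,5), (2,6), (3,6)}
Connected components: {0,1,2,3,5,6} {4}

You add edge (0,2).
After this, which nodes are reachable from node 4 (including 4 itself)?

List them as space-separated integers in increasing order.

Before: nodes reachable from 4: {4}
Adding (0,2): both endpoints already in same component. Reachability from 4 unchanged.
After: nodes reachable from 4: {4}

Answer: 4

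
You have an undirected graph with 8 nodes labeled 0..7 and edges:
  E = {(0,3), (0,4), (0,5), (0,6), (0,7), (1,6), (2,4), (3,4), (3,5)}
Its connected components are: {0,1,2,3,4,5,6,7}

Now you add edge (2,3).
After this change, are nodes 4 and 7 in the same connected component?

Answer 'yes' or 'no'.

Answer: yes

Derivation:
Initial components: {0,1,2,3,4,5,6,7}
Adding edge (2,3): both already in same component {0,1,2,3,4,5,6,7}. No change.
New components: {0,1,2,3,4,5,6,7}
Are 4 and 7 in the same component? yes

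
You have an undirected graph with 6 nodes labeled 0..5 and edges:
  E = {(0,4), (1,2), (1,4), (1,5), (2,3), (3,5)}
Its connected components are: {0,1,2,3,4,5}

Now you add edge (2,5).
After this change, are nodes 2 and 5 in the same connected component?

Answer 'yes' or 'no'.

Answer: yes

Derivation:
Initial components: {0,1,2,3,4,5}
Adding edge (2,5): both already in same component {0,1,2,3,4,5}. No change.
New components: {0,1,2,3,4,5}
Are 2 and 5 in the same component? yes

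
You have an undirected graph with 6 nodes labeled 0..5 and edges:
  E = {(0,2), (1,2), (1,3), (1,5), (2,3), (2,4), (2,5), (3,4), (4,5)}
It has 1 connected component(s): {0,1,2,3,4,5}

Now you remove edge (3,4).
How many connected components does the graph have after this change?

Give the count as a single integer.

Answer: 1

Derivation:
Initial component count: 1
Remove (3,4): not a bridge. Count unchanged: 1.
  After removal, components: {0,1,2,3,4,5}
New component count: 1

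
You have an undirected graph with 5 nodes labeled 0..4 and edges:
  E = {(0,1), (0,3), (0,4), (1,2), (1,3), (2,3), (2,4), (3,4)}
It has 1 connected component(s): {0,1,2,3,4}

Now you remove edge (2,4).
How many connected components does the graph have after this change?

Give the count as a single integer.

Answer: 1

Derivation:
Initial component count: 1
Remove (2,4): not a bridge. Count unchanged: 1.
  After removal, components: {0,1,2,3,4}
New component count: 1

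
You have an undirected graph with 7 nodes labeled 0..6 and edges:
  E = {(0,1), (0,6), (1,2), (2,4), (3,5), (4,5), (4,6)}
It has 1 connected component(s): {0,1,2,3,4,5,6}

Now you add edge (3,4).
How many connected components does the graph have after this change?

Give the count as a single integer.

Initial component count: 1
Add (3,4): endpoints already in same component. Count unchanged: 1.
New component count: 1

Answer: 1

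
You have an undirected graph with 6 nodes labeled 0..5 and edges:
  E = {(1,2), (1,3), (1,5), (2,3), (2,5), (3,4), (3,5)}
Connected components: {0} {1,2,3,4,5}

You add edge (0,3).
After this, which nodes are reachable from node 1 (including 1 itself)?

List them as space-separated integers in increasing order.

Answer: 0 1 2 3 4 5

Derivation:
Before: nodes reachable from 1: {1,2,3,4,5}
Adding (0,3): merges 1's component with another. Reachability grows.
After: nodes reachable from 1: {0,1,2,3,4,5}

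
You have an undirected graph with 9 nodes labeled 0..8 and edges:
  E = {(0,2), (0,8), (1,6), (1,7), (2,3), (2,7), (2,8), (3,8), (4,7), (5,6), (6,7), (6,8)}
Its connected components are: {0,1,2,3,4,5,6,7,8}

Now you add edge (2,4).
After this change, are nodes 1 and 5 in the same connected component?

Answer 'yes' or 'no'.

Initial components: {0,1,2,3,4,5,6,7,8}
Adding edge (2,4): both already in same component {0,1,2,3,4,5,6,7,8}. No change.
New components: {0,1,2,3,4,5,6,7,8}
Are 1 and 5 in the same component? yes

Answer: yes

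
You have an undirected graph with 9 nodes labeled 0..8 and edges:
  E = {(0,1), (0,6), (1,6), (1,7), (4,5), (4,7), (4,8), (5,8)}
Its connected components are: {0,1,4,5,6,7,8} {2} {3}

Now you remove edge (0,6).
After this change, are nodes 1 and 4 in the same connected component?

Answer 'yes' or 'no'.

Answer: yes

Derivation:
Initial components: {0,1,4,5,6,7,8} {2} {3}
Removing edge (0,6): not a bridge — component count unchanged at 3.
New components: {0,1,4,5,6,7,8} {2} {3}
Are 1 and 4 in the same component? yes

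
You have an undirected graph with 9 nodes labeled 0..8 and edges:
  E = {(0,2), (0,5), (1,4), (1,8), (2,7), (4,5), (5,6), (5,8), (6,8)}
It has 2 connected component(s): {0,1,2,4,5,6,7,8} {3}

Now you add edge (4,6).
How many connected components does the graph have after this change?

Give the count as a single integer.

Answer: 2

Derivation:
Initial component count: 2
Add (4,6): endpoints already in same component. Count unchanged: 2.
New component count: 2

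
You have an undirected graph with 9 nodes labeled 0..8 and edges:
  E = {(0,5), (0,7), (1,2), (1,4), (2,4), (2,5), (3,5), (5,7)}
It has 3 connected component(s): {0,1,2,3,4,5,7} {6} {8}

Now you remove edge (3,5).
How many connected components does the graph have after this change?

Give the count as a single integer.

Initial component count: 3
Remove (3,5): it was a bridge. Count increases: 3 -> 4.
  After removal, components: {0,1,2,4,5,7} {3} {6} {8}
New component count: 4

Answer: 4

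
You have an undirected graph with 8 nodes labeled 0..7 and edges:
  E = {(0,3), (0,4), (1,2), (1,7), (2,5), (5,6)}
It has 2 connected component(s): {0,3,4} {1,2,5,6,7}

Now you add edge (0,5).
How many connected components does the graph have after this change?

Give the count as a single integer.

Initial component count: 2
Add (0,5): merges two components. Count decreases: 2 -> 1.
New component count: 1

Answer: 1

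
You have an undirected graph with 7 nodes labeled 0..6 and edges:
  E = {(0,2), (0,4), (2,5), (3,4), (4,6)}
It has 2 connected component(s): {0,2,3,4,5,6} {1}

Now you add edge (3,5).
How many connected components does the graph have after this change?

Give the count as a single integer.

Initial component count: 2
Add (3,5): endpoints already in same component. Count unchanged: 2.
New component count: 2

Answer: 2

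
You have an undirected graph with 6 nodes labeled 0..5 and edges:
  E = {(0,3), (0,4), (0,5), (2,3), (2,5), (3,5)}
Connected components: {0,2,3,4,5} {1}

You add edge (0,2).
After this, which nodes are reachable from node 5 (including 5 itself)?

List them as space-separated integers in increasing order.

Answer: 0 2 3 4 5

Derivation:
Before: nodes reachable from 5: {0,2,3,4,5}
Adding (0,2): both endpoints already in same component. Reachability from 5 unchanged.
After: nodes reachable from 5: {0,2,3,4,5}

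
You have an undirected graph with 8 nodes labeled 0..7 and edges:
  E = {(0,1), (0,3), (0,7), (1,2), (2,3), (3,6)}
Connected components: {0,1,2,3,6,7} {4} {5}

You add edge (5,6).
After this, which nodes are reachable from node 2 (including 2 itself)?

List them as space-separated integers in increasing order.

Answer: 0 1 2 3 5 6 7

Derivation:
Before: nodes reachable from 2: {0,1,2,3,6,7}
Adding (5,6): merges 2's component with another. Reachability grows.
After: nodes reachable from 2: {0,1,2,3,5,6,7}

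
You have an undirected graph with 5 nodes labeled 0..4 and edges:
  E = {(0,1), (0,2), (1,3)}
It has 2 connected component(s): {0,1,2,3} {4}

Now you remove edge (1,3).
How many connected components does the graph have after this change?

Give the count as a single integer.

Initial component count: 2
Remove (1,3): it was a bridge. Count increases: 2 -> 3.
  After removal, components: {0,1,2} {3} {4}
New component count: 3

Answer: 3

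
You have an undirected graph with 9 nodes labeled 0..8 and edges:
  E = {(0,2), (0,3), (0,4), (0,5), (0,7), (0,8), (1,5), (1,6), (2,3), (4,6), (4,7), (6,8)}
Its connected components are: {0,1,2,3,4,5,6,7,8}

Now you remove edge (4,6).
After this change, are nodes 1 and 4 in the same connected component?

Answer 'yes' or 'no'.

Answer: yes

Derivation:
Initial components: {0,1,2,3,4,5,6,7,8}
Removing edge (4,6): not a bridge — component count unchanged at 1.
New components: {0,1,2,3,4,5,6,7,8}
Are 1 and 4 in the same component? yes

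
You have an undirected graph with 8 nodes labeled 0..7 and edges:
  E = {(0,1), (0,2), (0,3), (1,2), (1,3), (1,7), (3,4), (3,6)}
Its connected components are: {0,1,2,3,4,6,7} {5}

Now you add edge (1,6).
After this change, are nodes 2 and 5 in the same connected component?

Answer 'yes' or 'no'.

Answer: no

Derivation:
Initial components: {0,1,2,3,4,6,7} {5}
Adding edge (1,6): both already in same component {0,1,2,3,4,6,7}. No change.
New components: {0,1,2,3,4,6,7} {5}
Are 2 and 5 in the same component? no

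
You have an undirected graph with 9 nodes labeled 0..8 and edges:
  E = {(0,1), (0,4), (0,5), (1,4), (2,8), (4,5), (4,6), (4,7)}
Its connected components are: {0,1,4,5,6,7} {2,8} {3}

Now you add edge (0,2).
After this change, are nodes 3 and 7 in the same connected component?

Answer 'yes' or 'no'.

Answer: no

Derivation:
Initial components: {0,1,4,5,6,7} {2,8} {3}
Adding edge (0,2): merges {0,1,4,5,6,7} and {2,8}.
New components: {0,1,2,4,5,6,7,8} {3}
Are 3 and 7 in the same component? no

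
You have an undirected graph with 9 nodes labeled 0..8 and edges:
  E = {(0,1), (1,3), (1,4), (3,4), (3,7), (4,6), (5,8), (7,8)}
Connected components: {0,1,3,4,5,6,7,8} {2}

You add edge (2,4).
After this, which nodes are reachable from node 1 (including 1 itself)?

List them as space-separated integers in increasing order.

Answer: 0 1 2 3 4 5 6 7 8

Derivation:
Before: nodes reachable from 1: {0,1,3,4,5,6,7,8}
Adding (2,4): merges 1's component with another. Reachability grows.
After: nodes reachable from 1: {0,1,2,3,4,5,6,7,8}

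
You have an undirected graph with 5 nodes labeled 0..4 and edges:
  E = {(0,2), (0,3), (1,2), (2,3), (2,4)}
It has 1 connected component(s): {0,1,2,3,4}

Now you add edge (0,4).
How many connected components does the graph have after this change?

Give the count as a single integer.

Answer: 1

Derivation:
Initial component count: 1
Add (0,4): endpoints already in same component. Count unchanged: 1.
New component count: 1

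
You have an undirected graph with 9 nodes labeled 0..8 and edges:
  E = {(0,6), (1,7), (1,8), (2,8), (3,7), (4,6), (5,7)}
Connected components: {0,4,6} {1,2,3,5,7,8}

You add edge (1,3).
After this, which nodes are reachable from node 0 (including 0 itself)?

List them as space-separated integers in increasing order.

Before: nodes reachable from 0: {0,4,6}
Adding (1,3): both endpoints already in same component. Reachability from 0 unchanged.
After: nodes reachable from 0: {0,4,6}

Answer: 0 4 6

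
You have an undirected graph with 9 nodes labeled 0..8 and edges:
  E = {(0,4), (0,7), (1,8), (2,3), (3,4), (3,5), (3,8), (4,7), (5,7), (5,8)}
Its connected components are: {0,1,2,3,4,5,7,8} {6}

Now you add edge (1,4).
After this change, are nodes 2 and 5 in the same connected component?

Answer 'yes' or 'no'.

Answer: yes

Derivation:
Initial components: {0,1,2,3,4,5,7,8} {6}
Adding edge (1,4): both already in same component {0,1,2,3,4,5,7,8}. No change.
New components: {0,1,2,3,4,5,7,8} {6}
Are 2 and 5 in the same component? yes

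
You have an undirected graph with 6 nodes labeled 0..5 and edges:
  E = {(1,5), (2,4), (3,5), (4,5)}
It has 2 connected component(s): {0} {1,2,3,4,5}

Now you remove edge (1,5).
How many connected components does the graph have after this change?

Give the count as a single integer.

Initial component count: 2
Remove (1,5): it was a bridge. Count increases: 2 -> 3.
  After removal, components: {0} {1} {2,3,4,5}
New component count: 3

Answer: 3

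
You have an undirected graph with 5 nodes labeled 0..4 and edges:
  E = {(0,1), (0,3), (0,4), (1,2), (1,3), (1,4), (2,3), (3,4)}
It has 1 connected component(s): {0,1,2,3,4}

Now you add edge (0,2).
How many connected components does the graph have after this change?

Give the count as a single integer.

Answer: 1

Derivation:
Initial component count: 1
Add (0,2): endpoints already in same component. Count unchanged: 1.
New component count: 1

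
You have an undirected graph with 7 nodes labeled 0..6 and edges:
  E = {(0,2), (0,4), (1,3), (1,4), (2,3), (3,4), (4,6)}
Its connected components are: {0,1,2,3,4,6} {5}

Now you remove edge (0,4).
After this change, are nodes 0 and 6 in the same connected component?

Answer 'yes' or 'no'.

Answer: yes

Derivation:
Initial components: {0,1,2,3,4,6} {5}
Removing edge (0,4): not a bridge — component count unchanged at 2.
New components: {0,1,2,3,4,6} {5}
Are 0 and 6 in the same component? yes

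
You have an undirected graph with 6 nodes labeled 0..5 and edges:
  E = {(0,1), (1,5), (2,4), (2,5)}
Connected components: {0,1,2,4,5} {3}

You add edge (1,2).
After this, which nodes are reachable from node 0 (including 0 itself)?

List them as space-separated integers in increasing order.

Answer: 0 1 2 4 5

Derivation:
Before: nodes reachable from 0: {0,1,2,4,5}
Adding (1,2): both endpoints already in same component. Reachability from 0 unchanged.
After: nodes reachable from 0: {0,1,2,4,5}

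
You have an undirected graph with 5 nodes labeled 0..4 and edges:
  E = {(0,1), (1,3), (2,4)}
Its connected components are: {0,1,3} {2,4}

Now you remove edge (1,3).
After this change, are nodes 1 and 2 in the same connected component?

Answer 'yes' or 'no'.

Answer: no

Derivation:
Initial components: {0,1,3} {2,4}
Removing edge (1,3): it was a bridge — component count 2 -> 3.
New components: {0,1} {2,4} {3}
Are 1 and 2 in the same component? no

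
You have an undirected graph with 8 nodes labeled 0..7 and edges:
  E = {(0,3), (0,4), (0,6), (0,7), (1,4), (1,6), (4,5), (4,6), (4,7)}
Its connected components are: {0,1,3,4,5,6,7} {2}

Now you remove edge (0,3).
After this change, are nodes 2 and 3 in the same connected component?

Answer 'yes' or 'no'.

Initial components: {0,1,3,4,5,6,7} {2}
Removing edge (0,3): it was a bridge — component count 2 -> 3.
New components: {0,1,4,5,6,7} {2} {3}
Are 2 and 3 in the same component? no

Answer: no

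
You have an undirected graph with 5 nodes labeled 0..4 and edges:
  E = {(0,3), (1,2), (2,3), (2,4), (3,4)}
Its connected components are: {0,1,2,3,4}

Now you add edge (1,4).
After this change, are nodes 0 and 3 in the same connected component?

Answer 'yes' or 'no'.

Answer: yes

Derivation:
Initial components: {0,1,2,3,4}
Adding edge (1,4): both already in same component {0,1,2,3,4}. No change.
New components: {0,1,2,3,4}
Are 0 and 3 in the same component? yes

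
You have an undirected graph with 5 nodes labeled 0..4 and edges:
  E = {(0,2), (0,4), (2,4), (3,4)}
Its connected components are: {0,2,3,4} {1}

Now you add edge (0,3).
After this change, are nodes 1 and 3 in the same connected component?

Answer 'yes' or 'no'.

Answer: no

Derivation:
Initial components: {0,2,3,4} {1}
Adding edge (0,3): both already in same component {0,2,3,4}. No change.
New components: {0,2,3,4} {1}
Are 1 and 3 in the same component? no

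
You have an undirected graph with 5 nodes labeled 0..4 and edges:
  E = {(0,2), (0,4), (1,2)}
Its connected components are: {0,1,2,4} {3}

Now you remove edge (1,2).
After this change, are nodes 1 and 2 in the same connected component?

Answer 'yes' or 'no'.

Initial components: {0,1,2,4} {3}
Removing edge (1,2): it was a bridge — component count 2 -> 3.
New components: {0,2,4} {1} {3}
Are 1 and 2 in the same component? no

Answer: no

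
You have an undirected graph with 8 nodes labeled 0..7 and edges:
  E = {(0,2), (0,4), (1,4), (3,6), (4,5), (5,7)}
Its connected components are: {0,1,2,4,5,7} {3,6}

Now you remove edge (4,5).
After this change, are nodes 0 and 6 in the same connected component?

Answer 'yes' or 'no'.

Answer: no

Derivation:
Initial components: {0,1,2,4,5,7} {3,6}
Removing edge (4,5): it was a bridge — component count 2 -> 3.
New components: {0,1,2,4} {3,6} {5,7}
Are 0 and 6 in the same component? no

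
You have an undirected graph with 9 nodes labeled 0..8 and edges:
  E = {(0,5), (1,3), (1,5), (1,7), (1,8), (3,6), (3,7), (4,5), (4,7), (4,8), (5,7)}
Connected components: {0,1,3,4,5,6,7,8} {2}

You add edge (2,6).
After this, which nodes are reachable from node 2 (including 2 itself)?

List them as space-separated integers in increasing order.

Before: nodes reachable from 2: {2}
Adding (2,6): merges 2's component with another. Reachability grows.
After: nodes reachable from 2: {0,1,2,3,4,5,6,7,8}

Answer: 0 1 2 3 4 5 6 7 8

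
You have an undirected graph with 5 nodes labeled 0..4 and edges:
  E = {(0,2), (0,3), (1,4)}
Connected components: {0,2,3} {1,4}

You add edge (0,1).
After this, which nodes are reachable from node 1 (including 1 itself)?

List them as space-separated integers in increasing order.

Before: nodes reachable from 1: {1,4}
Adding (0,1): merges 1's component with another. Reachability grows.
After: nodes reachable from 1: {0,1,2,3,4}

Answer: 0 1 2 3 4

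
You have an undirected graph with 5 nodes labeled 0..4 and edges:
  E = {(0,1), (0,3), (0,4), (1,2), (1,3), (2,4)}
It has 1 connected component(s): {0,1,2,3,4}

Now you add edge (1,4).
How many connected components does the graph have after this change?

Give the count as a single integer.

Answer: 1

Derivation:
Initial component count: 1
Add (1,4): endpoints already in same component. Count unchanged: 1.
New component count: 1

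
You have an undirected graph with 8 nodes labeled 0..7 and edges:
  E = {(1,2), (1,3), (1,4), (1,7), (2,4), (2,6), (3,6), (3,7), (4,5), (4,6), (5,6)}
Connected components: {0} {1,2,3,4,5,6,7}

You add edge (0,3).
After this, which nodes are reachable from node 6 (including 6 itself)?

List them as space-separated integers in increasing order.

Answer: 0 1 2 3 4 5 6 7

Derivation:
Before: nodes reachable from 6: {1,2,3,4,5,6,7}
Adding (0,3): merges 6's component with another. Reachability grows.
After: nodes reachable from 6: {0,1,2,3,4,5,6,7}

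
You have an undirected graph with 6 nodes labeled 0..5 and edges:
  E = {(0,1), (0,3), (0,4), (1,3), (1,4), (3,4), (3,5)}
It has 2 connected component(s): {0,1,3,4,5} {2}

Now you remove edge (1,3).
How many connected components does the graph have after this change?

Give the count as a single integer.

Answer: 2

Derivation:
Initial component count: 2
Remove (1,3): not a bridge. Count unchanged: 2.
  After removal, components: {0,1,3,4,5} {2}
New component count: 2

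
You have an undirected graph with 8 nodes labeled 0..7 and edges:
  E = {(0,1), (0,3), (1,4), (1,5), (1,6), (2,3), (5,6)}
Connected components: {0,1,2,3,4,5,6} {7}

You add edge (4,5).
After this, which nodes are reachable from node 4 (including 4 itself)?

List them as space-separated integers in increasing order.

Answer: 0 1 2 3 4 5 6

Derivation:
Before: nodes reachable from 4: {0,1,2,3,4,5,6}
Adding (4,5): both endpoints already in same component. Reachability from 4 unchanged.
After: nodes reachable from 4: {0,1,2,3,4,5,6}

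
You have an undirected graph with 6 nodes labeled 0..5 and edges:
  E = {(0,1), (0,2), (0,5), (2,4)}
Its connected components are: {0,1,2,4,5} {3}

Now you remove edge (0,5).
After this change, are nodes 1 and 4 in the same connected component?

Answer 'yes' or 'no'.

Initial components: {0,1,2,4,5} {3}
Removing edge (0,5): it was a bridge — component count 2 -> 3.
New components: {0,1,2,4} {3} {5}
Are 1 and 4 in the same component? yes

Answer: yes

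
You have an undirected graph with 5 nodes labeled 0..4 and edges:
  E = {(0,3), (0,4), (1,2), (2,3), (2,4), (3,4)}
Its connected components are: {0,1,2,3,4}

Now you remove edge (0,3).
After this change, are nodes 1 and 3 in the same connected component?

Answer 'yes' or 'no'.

Initial components: {0,1,2,3,4}
Removing edge (0,3): not a bridge — component count unchanged at 1.
New components: {0,1,2,3,4}
Are 1 and 3 in the same component? yes

Answer: yes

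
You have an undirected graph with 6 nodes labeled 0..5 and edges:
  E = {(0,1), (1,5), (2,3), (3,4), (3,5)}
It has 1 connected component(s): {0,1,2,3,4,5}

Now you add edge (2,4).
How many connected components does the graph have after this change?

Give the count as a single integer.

Initial component count: 1
Add (2,4): endpoints already in same component. Count unchanged: 1.
New component count: 1

Answer: 1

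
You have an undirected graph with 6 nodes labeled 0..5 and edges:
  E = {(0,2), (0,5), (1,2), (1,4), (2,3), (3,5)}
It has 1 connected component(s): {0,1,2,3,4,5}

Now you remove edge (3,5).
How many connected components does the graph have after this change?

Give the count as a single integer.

Answer: 1

Derivation:
Initial component count: 1
Remove (3,5): not a bridge. Count unchanged: 1.
  After removal, components: {0,1,2,3,4,5}
New component count: 1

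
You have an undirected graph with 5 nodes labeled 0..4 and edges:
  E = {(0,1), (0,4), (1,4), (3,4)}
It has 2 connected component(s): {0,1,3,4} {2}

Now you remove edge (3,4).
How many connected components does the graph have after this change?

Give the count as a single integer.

Answer: 3

Derivation:
Initial component count: 2
Remove (3,4): it was a bridge. Count increases: 2 -> 3.
  After removal, components: {0,1,4} {2} {3}
New component count: 3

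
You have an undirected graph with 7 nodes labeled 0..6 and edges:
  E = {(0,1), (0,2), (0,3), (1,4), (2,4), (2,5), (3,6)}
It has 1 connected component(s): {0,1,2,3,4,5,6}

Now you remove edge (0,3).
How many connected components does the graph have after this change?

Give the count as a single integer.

Answer: 2

Derivation:
Initial component count: 1
Remove (0,3): it was a bridge. Count increases: 1 -> 2.
  After removal, components: {0,1,2,4,5} {3,6}
New component count: 2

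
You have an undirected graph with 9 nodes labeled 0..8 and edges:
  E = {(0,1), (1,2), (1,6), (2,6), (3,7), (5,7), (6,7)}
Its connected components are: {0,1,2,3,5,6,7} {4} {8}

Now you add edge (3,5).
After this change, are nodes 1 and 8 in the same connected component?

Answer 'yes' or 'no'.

Initial components: {0,1,2,3,5,6,7} {4} {8}
Adding edge (3,5): both already in same component {0,1,2,3,5,6,7}. No change.
New components: {0,1,2,3,5,6,7} {4} {8}
Are 1 and 8 in the same component? no

Answer: no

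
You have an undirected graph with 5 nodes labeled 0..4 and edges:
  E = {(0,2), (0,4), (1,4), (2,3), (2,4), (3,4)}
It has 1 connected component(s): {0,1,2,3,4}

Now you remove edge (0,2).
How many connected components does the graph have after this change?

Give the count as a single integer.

Initial component count: 1
Remove (0,2): not a bridge. Count unchanged: 1.
  After removal, components: {0,1,2,3,4}
New component count: 1

Answer: 1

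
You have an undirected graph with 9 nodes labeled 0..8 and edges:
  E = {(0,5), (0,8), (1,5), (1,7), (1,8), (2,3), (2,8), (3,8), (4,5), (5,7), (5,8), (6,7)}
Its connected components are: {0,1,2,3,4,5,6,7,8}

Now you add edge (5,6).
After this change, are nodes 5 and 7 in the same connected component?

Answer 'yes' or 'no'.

Initial components: {0,1,2,3,4,5,6,7,8}
Adding edge (5,6): both already in same component {0,1,2,3,4,5,6,7,8}. No change.
New components: {0,1,2,3,4,5,6,7,8}
Are 5 and 7 in the same component? yes

Answer: yes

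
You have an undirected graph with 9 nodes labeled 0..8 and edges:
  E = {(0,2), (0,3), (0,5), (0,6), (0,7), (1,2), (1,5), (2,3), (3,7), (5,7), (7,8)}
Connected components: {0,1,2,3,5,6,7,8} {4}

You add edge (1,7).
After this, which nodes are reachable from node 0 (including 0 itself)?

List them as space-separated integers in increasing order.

Before: nodes reachable from 0: {0,1,2,3,5,6,7,8}
Adding (1,7): both endpoints already in same component. Reachability from 0 unchanged.
After: nodes reachable from 0: {0,1,2,3,5,6,7,8}

Answer: 0 1 2 3 5 6 7 8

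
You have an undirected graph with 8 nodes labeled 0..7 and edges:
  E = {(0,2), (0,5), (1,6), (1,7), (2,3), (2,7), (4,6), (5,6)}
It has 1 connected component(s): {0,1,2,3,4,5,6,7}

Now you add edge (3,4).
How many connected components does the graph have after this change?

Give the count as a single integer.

Initial component count: 1
Add (3,4): endpoints already in same component. Count unchanged: 1.
New component count: 1

Answer: 1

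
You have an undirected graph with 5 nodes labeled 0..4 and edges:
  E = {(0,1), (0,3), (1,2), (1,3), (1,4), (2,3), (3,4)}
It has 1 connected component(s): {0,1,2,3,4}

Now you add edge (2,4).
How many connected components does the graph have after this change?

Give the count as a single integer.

Answer: 1

Derivation:
Initial component count: 1
Add (2,4): endpoints already in same component. Count unchanged: 1.
New component count: 1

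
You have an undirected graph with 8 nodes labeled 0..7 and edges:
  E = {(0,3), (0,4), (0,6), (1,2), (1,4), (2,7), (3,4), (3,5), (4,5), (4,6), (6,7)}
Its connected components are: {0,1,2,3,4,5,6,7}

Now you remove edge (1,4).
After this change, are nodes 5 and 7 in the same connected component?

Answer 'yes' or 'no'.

Answer: yes

Derivation:
Initial components: {0,1,2,3,4,5,6,7}
Removing edge (1,4): not a bridge — component count unchanged at 1.
New components: {0,1,2,3,4,5,6,7}
Are 5 and 7 in the same component? yes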